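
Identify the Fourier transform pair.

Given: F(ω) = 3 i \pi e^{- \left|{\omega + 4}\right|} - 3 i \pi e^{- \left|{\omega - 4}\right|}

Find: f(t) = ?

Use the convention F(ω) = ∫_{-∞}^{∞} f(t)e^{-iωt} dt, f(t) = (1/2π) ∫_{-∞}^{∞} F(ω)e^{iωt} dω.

f(t) = \frac{6 \sin{\left(4 t \right)}}{t^{2} + 1}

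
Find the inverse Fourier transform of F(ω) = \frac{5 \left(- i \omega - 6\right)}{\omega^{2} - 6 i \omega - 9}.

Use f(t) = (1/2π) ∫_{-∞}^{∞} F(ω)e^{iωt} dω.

f(t) = 5 \left(3 t + 1\right) e^{- 3 t} u\left(t\right)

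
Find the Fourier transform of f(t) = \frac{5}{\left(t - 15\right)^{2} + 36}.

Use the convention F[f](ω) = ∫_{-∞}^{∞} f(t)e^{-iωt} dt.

F(ω) = \frac{5 \pi e^{- 15 i \omega - 6 \left|{\omega}\right|}}{6}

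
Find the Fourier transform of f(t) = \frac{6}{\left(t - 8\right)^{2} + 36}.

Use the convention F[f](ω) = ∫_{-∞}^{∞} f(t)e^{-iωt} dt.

F(ω) = \pi e^{- 8 i \omega - 6 \left|{\omega}\right|}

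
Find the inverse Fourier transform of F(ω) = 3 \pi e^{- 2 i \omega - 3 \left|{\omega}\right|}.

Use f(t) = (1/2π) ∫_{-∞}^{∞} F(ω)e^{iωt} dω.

f(t) = \frac{9}{\left(t - 2\right)^{2} + 9}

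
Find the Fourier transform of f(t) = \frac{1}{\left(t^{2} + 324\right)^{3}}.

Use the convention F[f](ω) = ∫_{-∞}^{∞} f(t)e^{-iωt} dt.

F(ω) = \frac{\pi \left(108 \omega^{2} + 18 \left|{\omega}\right| + 1\right) e^{- 18 \left|{\omega}\right|}}{5038848}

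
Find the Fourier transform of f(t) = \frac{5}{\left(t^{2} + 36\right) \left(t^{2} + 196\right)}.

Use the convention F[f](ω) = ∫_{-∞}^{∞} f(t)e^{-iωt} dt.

F(ω) = \frac{\pi \left(7 e^{8 \left|{\omega}\right|} - 3\right) e^{- 14 \left|{\omega}\right|}}{1344}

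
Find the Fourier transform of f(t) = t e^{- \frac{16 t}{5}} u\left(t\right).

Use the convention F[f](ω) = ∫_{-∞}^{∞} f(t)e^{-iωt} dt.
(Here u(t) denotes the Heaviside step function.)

F(ω) = \frac{25}{\left(5 i \omega + 16\right)^{2}}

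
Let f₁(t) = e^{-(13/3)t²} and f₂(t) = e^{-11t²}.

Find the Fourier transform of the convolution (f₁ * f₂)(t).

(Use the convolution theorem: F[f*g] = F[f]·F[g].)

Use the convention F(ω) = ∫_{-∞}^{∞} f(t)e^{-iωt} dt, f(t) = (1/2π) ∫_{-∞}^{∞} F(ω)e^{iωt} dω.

F[f₁*f₂](ω) = \frac{\sqrt{429} \pi e^{- \frac{23 \omega^{2}}{286}}}{143}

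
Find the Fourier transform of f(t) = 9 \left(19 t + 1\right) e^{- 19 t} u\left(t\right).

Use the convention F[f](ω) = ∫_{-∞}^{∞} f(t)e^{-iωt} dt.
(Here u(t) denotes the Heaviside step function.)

F(ω) = \frac{9 \left(- i \omega - 38\right)}{\omega^{2} - 38 i \omega - 361}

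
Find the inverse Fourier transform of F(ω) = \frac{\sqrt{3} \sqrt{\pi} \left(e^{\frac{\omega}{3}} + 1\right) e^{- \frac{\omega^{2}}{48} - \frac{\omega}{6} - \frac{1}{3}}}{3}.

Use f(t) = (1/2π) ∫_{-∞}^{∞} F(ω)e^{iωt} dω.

f(t) = 4 e^{- 12 t^{2}} \cos{\left(4 t \right)}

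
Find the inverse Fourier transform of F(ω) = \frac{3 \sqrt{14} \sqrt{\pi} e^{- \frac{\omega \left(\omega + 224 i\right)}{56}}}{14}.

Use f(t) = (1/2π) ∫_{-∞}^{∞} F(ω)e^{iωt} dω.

f(t) = 3 e^{- 14 \left(t - 4\right)^{2}}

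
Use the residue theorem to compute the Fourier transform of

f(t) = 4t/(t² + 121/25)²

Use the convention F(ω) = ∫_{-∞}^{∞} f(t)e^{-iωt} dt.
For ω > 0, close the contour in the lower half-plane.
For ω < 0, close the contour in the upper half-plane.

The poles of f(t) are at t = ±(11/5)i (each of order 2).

Let g(z) = f(z)e^{-iωz}; for large |z| the factor e^{-iωz} decays in the lower half-plane when ω > 0 and in the upper half-plane when ω < 0.

Case ω > 0 (lower half-plane, clockwise contour ⇒ F(ω) = -2πi·ΣRes):
  Res_{z = - \frac{11 i}{5}} g(z) = \frac{5 \omega e^{- \frac{11 \omega}{5}}}{11} (pole of order 2)
  F(ω) = -2πi·ΣRes = - \frac{10 i \pi \omega e^{- \frac{11 \omega}{5}}}{11}

Case ω < 0 (upper half-plane, counterclockwise contour ⇒ F(ω) = +2πi·ΣRes):
  Res_{z = \frac{11 i}{5}} g(z) = - \frac{5 \omega e^{\frac{11 \omega}{5}}}{11} (pole of order 2)
  F(ω) = 2πi·ΣRes = - \frac{10 i \pi \omega e^{\frac{11 \omega}{5}}}{11}

Both cases combine into a single formula in |ω|:

F(ω) = - \frac{10 i \pi \omega e^{- \frac{11 \left|{\omega}\right|}{5}}}{11}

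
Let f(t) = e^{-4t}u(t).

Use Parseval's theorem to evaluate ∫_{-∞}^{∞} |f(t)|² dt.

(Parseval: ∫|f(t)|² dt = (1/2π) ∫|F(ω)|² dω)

∫|f(t)|² dt = \frac{1}{8}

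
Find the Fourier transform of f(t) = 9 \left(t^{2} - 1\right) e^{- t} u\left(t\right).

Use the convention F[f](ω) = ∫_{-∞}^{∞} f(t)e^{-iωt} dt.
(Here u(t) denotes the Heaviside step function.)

F(ω) = \frac{9 \left(2 i \omega - \left(i \omega + 1\right)^{3} + 2\right)}{\left(i \omega + 1\right)^{4}}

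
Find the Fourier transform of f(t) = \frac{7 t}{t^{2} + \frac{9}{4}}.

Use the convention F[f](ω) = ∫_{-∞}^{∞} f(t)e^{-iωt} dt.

F(ω) = - 7 i \pi e^{- \frac{3 \left|{\omega}\right|}{2}} \operatorname{sign}{\left(\omega \right)}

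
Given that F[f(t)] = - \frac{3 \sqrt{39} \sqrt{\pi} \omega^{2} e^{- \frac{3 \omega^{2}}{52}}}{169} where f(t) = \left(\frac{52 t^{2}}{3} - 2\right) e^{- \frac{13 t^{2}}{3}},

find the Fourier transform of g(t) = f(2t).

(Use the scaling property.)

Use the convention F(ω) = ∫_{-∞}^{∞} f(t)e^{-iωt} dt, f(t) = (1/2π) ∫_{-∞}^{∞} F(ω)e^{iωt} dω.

F[g](ω) = - \frac{3 \sqrt{39} \sqrt{\pi} \omega^{2} e^{- \frac{3 \omega^{2}}{208}}}{1352}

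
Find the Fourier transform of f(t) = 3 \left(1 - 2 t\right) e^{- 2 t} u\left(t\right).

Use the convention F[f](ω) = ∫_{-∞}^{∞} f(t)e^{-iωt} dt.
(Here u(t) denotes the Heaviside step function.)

F(ω) = \frac{3 i \omega}{- \omega^{2} + 4 i \omega + 4}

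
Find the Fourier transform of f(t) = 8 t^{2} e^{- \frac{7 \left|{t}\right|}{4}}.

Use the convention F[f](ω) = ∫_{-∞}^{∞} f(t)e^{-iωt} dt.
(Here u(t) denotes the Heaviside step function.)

F(ω) = \frac{14336 \left(49 - 48 \omega^{2}\right)}{\left(16 \omega^{2} + 49\right)^{3}}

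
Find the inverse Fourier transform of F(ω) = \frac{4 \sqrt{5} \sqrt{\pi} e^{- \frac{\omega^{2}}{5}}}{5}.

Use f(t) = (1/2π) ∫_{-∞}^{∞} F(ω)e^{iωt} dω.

f(t) = 2 e^{- \frac{5 t^{2}}{4}}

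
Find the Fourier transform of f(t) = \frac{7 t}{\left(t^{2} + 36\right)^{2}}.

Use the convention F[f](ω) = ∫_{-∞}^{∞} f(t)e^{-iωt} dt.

F(ω) = - \frac{7 i \pi \omega e^{- 6 \left|{\omega}\right|}}{12}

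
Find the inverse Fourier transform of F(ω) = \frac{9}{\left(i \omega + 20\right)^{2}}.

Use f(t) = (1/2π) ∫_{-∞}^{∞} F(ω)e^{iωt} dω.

f(t) = 9 t e^{- 20 t} u\left(t\right)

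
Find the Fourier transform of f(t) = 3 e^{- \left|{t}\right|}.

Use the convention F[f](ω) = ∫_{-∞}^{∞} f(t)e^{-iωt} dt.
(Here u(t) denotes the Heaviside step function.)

F(ω) = \frac{6}{\omega^{2} + 1}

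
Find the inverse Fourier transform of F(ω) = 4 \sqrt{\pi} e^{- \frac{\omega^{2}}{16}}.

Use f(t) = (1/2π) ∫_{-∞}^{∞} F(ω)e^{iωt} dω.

f(t) = 8 e^{- 4 t^{2}}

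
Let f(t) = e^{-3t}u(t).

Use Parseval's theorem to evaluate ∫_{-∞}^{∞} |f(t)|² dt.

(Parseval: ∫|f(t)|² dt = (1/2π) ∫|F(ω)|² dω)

∫|f(t)|² dt = \frac{1}{6}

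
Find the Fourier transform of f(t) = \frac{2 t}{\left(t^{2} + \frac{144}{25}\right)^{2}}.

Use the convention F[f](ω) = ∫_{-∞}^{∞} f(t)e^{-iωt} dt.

F(ω) = - \frac{5 i \pi \omega e^{- \frac{12 \left|{\omega}\right|}{5}}}{12}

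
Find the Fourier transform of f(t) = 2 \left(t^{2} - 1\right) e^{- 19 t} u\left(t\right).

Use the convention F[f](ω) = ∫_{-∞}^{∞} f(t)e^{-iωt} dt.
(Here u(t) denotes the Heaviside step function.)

F(ω) = \frac{2 \left(2 i \omega - \left(i \omega + 19\right)^{3} + 38\right)}{\left(i \omega + 19\right)^{4}}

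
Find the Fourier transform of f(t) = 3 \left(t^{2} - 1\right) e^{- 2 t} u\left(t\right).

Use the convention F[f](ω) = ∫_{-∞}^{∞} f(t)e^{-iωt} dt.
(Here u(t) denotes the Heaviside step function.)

F(ω) = \frac{3 \left(2 i \omega - \left(i \omega + 2\right)^{3} + 4\right)}{\left(i \omega + 2\right)^{4}}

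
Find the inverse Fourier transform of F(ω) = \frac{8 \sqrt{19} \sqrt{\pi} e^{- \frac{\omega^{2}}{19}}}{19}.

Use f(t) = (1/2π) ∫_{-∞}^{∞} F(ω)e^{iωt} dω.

f(t) = 4 e^{- \frac{19 t^{2}}{4}}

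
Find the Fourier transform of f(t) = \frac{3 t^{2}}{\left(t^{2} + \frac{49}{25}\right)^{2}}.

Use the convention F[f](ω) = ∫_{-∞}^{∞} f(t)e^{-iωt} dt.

F(ω) = \frac{3 \pi \left(5 - 7 \left|{\omega}\right|\right) e^{- \frac{7 \left|{\omega}\right|}{5}}}{14}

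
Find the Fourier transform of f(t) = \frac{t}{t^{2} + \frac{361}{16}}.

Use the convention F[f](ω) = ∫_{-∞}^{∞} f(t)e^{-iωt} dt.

F(ω) = - i \pi e^{- \frac{19 \left|{\omega}\right|}{4}} \operatorname{sign}{\left(\omega \right)}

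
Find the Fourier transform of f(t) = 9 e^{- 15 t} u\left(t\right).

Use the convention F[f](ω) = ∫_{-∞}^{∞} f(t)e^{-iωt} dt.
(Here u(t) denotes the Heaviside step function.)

F(ω) = \frac{9}{i \omega + 15}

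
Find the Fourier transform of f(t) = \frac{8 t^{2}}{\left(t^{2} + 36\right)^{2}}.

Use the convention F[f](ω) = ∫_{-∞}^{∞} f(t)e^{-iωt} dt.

F(ω) = \frac{2 \pi \left(1 - 6 \left|{\omega}\right|\right) e^{- 6 \left|{\omega}\right|}}{3}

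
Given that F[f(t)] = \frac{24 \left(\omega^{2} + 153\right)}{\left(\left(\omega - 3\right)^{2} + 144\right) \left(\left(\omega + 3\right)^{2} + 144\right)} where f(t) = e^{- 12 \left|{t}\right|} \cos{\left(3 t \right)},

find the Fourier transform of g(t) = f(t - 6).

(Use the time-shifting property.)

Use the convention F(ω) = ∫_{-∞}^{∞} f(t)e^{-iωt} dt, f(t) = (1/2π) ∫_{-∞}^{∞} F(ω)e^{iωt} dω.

F[g](ω) = \frac{24 \left(\omega^{2} + 153\right) e^{- 6 i \omega}}{\omega^{4} + 270 \omega^{2} + 23409}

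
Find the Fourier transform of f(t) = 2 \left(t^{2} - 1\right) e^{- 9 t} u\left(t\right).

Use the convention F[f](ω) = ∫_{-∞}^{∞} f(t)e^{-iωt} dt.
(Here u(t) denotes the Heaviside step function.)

F(ω) = \frac{2 \left(2 i \omega - \left(i \omega + 9\right)^{3} + 18\right)}{\left(i \omega + 9\right)^{4}}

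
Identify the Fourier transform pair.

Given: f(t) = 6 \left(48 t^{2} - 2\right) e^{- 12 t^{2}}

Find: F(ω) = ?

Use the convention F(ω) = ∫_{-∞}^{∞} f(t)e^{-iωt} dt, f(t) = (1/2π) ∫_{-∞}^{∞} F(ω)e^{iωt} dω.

F(ω) = - \frac{\sqrt{3} \sqrt{\pi} \omega^{2} e^{- \frac{\omega^{2}}{48}}}{12}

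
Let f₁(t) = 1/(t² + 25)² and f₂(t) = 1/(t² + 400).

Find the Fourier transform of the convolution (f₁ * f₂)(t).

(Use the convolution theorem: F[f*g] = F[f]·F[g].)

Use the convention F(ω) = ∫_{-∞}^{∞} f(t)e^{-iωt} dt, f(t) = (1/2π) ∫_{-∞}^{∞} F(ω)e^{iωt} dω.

F[f₁*f₂](ω) = \frac{\pi^{2} \left(5 \left|{\omega}\right| + 1\right) e^{- 25 \left|{\omega}\right|}}{5000}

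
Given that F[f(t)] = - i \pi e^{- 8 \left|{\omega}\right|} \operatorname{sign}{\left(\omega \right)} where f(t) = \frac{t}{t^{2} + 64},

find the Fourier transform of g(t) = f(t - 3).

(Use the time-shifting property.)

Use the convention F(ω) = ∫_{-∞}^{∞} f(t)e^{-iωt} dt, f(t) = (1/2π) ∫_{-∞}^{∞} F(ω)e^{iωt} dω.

F[g](ω) = - i \pi e^{- 3 i \omega} e^{- 8 \left|{\omega}\right|} \operatorname{sign}{\left(\omega \right)}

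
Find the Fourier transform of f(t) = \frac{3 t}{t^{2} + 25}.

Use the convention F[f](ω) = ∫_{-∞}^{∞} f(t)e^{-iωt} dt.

F(ω) = - 3 i \pi e^{- 5 \left|{\omega}\right|} \operatorname{sign}{\left(\omega \right)}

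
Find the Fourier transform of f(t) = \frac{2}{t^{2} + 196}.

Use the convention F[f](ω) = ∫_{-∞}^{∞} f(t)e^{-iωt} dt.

F(ω) = \frac{\pi e^{- 14 \left|{\omega}\right|}}{7}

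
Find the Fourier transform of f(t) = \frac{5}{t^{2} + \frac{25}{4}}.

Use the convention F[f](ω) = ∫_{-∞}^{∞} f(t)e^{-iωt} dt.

F(ω) = 2 \pi e^{- \frac{5 \left|{\omega}\right|}{2}}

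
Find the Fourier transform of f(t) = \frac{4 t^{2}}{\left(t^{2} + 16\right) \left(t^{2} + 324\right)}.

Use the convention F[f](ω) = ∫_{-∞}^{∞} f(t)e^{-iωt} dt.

F(ω) = \frac{2 \pi \left(9 - 2 e^{14 \left|{\omega}\right|}\right) e^{- 18 \left|{\omega}\right|}}{77}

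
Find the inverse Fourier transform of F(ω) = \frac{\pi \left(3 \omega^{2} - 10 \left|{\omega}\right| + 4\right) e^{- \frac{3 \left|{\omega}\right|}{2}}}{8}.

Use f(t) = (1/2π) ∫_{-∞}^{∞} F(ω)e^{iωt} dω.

f(t) = \frac{2 t^{4}}{\left(t^{2} + \frac{9}{4}\right)^{3}}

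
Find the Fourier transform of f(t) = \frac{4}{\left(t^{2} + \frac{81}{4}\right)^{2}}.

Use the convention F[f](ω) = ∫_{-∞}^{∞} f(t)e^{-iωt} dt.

F(ω) = \frac{8 \pi \left(9 \left|{\omega}\right| + 2\right) e^{- \frac{9 \left|{\omega}\right|}{2}}}{729}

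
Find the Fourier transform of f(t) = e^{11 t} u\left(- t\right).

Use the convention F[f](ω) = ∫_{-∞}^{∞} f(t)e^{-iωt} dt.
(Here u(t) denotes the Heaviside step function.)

F(ω) = \frac{i}{\omega + 11 i}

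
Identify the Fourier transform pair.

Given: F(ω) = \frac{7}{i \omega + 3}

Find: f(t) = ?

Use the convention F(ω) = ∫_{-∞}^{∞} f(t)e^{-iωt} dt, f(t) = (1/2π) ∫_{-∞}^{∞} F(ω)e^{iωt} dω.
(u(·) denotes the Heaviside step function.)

f(t) = 7 e^{- 3 t} u\left(t\right)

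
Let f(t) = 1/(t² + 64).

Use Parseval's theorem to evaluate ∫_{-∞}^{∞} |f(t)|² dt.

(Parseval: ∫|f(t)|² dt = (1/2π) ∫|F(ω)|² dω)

∫|f(t)|² dt = \frac{\pi}{1024}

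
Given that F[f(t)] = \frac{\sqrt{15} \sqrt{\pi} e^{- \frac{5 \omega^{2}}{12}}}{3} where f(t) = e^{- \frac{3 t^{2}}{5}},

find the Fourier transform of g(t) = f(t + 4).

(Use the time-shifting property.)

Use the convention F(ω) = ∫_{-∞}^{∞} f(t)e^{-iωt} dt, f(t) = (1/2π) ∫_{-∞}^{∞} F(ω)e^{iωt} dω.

F[g](ω) = \frac{\sqrt{15} \sqrt{\pi} e^{\frac{\omega \left(- 5 \omega + 48 i\right)}{12}}}{3}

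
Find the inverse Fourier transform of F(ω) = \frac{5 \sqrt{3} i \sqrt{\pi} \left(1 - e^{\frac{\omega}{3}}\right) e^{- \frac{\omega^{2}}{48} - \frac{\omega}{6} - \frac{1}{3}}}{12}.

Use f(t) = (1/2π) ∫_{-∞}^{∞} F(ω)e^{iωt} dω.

f(t) = 5 e^{- 12 t^{2}} \sin{\left(4 t \right)}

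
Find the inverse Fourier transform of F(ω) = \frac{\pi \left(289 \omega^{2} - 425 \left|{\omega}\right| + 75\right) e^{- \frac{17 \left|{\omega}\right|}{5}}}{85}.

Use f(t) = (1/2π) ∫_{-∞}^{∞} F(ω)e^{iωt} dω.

f(t) = \frac{8 t^{4}}{\left(t^{2} + \frac{289}{25}\right)^{3}}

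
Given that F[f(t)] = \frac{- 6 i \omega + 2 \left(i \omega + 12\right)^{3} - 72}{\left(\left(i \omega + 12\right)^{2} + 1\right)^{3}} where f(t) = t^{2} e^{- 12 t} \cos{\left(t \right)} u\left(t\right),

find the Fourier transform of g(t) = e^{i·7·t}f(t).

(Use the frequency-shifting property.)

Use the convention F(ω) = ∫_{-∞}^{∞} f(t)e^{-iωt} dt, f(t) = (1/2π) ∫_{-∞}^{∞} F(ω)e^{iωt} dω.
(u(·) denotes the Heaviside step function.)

F[g](ω) = \frac{2 \left(3 i \left(7 - \omega\right) + \left(i \left(\omega - 7\right) + 12\right)^{3} - 36\right)}{\left(\left(i \left(\omega - 7\right) + 12\right)^{2} + 1\right)^{3}}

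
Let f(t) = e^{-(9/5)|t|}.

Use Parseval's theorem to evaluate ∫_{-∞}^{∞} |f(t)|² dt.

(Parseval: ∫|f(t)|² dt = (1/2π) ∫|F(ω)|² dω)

∫|f(t)|² dt = \frac{5}{9}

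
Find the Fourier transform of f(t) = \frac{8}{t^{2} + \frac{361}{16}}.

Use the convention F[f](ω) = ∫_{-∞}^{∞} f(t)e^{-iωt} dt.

F(ω) = \frac{32 \pi e^{- \frac{19 \left|{\omega}\right|}{4}}}{19}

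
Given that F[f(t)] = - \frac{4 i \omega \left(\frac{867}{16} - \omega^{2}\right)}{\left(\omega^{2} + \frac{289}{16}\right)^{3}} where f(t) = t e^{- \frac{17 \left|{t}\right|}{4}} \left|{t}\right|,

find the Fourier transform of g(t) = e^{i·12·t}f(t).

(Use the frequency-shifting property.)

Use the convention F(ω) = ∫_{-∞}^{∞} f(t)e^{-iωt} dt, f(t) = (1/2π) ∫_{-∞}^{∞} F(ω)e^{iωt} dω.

F[g](ω) = \frac{1024 i \left(\omega - 12\right) \left(16 \left(\omega - 12\right)^{2} - 867\right)}{\left(16 \left(\omega - 12\right)^{2} + 289\right)^{3}}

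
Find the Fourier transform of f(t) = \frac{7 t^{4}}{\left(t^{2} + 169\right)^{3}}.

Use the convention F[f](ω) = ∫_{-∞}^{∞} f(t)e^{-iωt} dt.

F(ω) = \frac{7 \pi \left(169 \omega^{2} - 65 \left|{\omega}\right| + 3\right) e^{- 13 \left|{\omega}\right|}}{104}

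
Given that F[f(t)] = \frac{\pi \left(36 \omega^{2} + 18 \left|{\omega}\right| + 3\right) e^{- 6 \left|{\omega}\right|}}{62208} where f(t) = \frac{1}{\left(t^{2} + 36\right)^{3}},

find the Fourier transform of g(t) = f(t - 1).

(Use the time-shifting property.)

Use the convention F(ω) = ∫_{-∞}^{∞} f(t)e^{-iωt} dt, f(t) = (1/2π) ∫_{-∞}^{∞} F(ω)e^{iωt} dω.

F[g](ω) = \frac{\pi \left(12 \omega^{2} + 6 \left|{\omega}\right| + 1\right) e^{- i \omega - 6 \left|{\omega}\right|}}{20736}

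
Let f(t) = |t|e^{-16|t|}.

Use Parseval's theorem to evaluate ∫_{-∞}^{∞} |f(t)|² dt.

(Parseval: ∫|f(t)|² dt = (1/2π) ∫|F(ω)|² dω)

∫|f(t)|² dt = \frac{1}{8192}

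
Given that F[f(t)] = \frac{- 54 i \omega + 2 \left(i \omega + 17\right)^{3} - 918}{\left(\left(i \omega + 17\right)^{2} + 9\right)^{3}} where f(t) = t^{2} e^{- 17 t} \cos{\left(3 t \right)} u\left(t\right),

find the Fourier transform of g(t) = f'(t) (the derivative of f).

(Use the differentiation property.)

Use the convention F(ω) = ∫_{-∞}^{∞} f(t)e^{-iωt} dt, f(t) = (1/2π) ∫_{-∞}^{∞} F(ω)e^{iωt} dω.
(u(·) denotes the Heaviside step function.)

F[g](ω) = - \frac{2 i \omega \left(27 i \omega - \left(i \omega + 17\right)^{3} + 459\right)}{\left(\left(i \omega + 17\right)^{2} + 9\right)^{3}}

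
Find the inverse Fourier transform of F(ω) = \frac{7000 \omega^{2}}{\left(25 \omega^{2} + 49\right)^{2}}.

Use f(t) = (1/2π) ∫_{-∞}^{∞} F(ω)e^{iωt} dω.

f(t) = 2 \left(1 - \frac{7 \left|{t}\right|}{5}\right) e^{- \frac{7 \left|{t}\right|}{5}}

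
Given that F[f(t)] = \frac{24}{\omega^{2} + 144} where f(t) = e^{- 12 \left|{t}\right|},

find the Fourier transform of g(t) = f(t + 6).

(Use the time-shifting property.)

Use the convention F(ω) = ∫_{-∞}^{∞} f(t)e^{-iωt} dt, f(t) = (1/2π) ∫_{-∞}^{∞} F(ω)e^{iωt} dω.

F[g](ω) = \frac{24 e^{6 i \omega}}{\omega^{2} + 144}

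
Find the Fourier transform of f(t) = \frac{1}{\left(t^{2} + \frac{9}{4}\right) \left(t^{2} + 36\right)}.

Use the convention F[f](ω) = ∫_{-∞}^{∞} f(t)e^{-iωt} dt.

F(ω) = - \frac{2 \pi e^{- 6 \left|{\omega}\right|}}{405} + \frac{8 \pi e^{- \frac{3 \left|{\omega}\right|}{2}}}{405}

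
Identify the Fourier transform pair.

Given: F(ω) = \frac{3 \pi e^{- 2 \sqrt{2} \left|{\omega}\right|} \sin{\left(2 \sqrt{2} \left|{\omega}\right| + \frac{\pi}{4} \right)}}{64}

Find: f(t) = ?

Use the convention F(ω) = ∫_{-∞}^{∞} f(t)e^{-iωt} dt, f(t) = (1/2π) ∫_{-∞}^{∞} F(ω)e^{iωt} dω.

f(t) = \frac{3}{t^{4} + 256}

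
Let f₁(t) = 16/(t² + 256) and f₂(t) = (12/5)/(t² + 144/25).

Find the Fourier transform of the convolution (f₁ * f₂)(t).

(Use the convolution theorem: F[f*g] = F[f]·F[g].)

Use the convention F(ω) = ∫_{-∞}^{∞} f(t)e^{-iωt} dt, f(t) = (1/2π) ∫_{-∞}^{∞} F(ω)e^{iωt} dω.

F[f₁*f₂](ω) = \pi^{2} e^{- \frac{92 \left|{\omega}\right|}{5}}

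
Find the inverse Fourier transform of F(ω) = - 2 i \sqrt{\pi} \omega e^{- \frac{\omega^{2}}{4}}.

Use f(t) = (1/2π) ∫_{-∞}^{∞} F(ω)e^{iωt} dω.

f(t) = 4 t e^{- t^{2}}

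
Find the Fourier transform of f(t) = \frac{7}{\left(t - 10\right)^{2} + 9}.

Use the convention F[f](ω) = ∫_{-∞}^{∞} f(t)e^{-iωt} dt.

F(ω) = \frac{7 \pi e^{- 10 i \omega - 3 \left|{\omega}\right|}}{3}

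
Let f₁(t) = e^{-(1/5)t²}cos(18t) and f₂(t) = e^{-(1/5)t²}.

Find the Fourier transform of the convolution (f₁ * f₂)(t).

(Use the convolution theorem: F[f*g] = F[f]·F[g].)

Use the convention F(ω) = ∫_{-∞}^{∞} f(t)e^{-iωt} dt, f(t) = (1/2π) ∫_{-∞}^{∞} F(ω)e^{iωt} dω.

F[f₁*f₂](ω) = \frac{5 \pi \left(e^{90 \omega} + 1\right) e^{- \frac{5 \omega^{2}}{2} - 45 \omega - 405}}{2}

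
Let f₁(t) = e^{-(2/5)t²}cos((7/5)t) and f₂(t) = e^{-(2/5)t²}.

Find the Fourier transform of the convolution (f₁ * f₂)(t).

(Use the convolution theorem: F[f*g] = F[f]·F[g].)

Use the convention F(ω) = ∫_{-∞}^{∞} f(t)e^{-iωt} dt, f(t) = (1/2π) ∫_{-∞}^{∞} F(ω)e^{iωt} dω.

F[f₁*f₂](ω) = \frac{5 \pi \left(e^{\frac{7 \omega}{2}} + 1\right) e^{- \frac{5 \omega^{2}}{4} - \frac{7 \omega}{4} - \frac{49}{40}}}{4}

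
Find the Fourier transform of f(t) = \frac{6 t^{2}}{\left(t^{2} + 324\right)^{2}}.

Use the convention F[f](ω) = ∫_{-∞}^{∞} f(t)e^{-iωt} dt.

F(ω) = \frac{\pi \left(1 - 18 \left|{\omega}\right|\right) e^{- 18 \left|{\omega}\right|}}{6}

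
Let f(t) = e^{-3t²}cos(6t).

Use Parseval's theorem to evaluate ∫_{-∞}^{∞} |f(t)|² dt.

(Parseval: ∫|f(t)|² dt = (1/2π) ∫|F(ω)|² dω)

∫|f(t)|² dt = \frac{\sqrt{6} \sqrt{\pi} \left(1 + e^{6}\right)}{12 e^{6}}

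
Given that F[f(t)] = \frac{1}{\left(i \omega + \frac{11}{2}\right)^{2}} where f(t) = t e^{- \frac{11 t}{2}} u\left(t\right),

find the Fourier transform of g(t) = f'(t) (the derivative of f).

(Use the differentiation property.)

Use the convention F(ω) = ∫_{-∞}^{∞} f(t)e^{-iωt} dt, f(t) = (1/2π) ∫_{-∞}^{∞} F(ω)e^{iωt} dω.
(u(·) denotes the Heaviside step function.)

F[g](ω) = \frac{4 i \omega}{\left(2 i \omega + 11\right)^{2}}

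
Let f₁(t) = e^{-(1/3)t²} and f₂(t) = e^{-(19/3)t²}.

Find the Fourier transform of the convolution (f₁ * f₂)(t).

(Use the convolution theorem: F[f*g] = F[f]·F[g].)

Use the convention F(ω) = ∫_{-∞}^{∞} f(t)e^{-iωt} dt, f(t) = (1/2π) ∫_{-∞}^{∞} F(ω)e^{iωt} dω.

F[f₁*f₂](ω) = \frac{3 \sqrt{19} \pi e^{- \frac{15 \omega^{2}}{19}}}{19}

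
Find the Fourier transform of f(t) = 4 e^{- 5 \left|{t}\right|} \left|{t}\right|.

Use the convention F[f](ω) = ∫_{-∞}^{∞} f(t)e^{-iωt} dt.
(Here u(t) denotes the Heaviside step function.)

F(ω) = \frac{8 \left(25 - \omega^{2}\right)}{\left(\omega^{2} + 25\right)^{2}}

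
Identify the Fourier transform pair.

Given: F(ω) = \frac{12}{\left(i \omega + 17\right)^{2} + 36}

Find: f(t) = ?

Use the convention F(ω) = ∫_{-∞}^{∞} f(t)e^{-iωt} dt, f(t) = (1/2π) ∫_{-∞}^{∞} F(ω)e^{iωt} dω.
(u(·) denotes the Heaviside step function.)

f(t) = 2 e^{- 17 t} \sin{\left(6 t \right)} u\left(t\right)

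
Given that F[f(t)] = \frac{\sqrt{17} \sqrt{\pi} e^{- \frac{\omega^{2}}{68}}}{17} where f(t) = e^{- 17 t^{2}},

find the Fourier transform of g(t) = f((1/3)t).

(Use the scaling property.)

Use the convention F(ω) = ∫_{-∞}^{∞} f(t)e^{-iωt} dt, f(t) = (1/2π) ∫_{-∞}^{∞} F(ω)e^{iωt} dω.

F[g](ω) = \frac{3 \sqrt{17} \sqrt{\pi} e^{- \frac{9 \omega^{2}}{68}}}{17}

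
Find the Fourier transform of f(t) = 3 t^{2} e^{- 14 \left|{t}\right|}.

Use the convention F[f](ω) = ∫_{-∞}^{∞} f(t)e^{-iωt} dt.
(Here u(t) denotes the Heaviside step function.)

F(ω) = \frac{168 \left(196 - 3 \omega^{2}\right)}{\left(\omega^{2} + 196\right)^{3}}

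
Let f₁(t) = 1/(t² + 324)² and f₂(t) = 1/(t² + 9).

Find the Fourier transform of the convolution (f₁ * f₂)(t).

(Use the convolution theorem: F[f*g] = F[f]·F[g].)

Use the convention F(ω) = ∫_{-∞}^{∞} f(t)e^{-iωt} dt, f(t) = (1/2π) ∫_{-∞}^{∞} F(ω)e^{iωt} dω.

F[f₁*f₂](ω) = \frac{\pi^{2} \left(18 \left|{\omega}\right| + 1\right) e^{- 21 \left|{\omega}\right|}}{34992}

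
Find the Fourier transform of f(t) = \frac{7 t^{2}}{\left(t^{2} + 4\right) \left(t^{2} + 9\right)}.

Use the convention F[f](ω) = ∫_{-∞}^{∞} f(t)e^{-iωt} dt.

F(ω) = \frac{7 \pi \left(3 - 2 e^{\left|{\omega}\right|}\right) e^{- 3 \left|{\omega}\right|}}{5}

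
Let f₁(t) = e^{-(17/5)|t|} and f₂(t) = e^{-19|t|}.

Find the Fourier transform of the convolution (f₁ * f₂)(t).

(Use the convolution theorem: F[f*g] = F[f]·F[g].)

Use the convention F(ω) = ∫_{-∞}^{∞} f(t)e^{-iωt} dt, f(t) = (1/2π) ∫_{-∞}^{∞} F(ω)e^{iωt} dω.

F[f₁*f₂](ω) = \frac{6460}{\left(\omega^{2} + 361\right) \left(25 \omega^{2} + 289\right)}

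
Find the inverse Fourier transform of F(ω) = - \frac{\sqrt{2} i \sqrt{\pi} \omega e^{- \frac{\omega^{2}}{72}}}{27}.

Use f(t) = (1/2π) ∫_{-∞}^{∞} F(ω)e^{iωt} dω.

f(t) = 8 t e^{- 18 t^{2}}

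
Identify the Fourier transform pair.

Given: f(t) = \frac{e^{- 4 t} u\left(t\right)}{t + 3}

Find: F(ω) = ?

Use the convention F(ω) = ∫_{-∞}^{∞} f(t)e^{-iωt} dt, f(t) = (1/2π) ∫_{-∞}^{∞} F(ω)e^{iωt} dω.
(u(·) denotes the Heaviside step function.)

F(ω) = e^{3 i \omega + 12} \operatorname{E}_{1}\left(3 i \omega + 12\right)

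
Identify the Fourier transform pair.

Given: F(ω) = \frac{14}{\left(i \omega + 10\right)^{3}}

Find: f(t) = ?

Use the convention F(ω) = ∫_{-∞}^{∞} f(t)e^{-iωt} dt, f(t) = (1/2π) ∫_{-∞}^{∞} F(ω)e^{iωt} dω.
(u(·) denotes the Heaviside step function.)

f(t) = 7 t^{2} e^{- 10 t} u\left(t\right)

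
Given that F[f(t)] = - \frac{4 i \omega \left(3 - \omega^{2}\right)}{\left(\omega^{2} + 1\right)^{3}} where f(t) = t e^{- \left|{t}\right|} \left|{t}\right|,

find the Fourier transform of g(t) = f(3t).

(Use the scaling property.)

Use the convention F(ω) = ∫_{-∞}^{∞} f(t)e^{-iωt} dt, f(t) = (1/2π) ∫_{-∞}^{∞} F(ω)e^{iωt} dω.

F[g](ω) = \frac{36 i \omega \left(\omega^{2} - 27\right)}{\left(\omega^{2} + 9\right)^{3}}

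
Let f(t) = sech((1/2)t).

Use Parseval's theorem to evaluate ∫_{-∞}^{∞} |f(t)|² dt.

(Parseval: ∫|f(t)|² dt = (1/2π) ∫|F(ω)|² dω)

∫|f(t)|² dt = 4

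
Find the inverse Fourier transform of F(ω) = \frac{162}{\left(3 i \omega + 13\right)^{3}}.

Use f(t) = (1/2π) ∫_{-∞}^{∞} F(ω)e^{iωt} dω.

f(t) = 3 t^{2} e^{- \frac{13 t}{3}} u\left(t\right)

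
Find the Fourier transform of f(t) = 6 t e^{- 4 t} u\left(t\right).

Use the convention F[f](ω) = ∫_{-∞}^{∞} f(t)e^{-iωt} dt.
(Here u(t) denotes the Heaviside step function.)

F(ω) = \frac{6}{\left(i \omega + 4\right)^{2}}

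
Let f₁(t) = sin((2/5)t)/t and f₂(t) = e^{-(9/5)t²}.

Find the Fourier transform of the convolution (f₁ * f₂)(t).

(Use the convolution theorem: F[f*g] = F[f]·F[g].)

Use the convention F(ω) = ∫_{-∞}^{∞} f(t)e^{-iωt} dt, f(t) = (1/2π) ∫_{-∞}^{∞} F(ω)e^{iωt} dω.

F[f₁*f₂](ω) = \begin{cases} \frac{\sqrt{5} \pi^{\frac{3}{2}} e^{- \frac{5 \omega^{2}}{36}}}{3} & \text{for}\: \omega > - \frac{2}{5} \wedge \omega < \frac{2}{5} \\0 & \text{otherwise} \end{cases}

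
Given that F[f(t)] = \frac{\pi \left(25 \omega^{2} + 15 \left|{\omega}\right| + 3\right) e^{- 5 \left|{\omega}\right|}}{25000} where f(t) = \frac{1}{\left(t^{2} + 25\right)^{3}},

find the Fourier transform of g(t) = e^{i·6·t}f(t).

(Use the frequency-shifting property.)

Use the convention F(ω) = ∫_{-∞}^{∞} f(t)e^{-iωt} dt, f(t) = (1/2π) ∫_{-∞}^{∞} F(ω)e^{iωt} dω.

F[g](ω) = \frac{\pi \left(25 \left(\omega - 6\right)^{2} + 15 \left|{\omega - 6}\right| + 3\right) e^{- 5 \left|{\omega - 6}\right|}}{25000}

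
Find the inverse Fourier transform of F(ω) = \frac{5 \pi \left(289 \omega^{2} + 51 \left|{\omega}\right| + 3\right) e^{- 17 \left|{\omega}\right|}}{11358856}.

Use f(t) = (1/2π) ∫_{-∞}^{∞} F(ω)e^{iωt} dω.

f(t) = \frac{5}{\left(t^{2} + 289\right)^{3}}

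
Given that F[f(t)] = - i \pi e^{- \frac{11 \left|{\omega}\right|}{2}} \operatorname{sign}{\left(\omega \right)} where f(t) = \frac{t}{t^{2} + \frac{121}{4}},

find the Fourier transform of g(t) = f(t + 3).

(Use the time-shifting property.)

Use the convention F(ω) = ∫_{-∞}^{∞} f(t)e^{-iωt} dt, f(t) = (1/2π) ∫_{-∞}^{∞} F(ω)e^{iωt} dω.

F[g](ω) = - i \pi e^{3 i \omega} e^{- \frac{11 \left|{\omega}\right|}{2}} \operatorname{sign}{\left(\omega \right)}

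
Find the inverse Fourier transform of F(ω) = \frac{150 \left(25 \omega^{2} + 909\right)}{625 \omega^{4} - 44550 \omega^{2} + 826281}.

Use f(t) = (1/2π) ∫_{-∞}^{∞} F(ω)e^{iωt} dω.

f(t) = 5 e^{- \frac{3 \left|{t}\right|}{5}} \cos{\left(6 \left|{t}\right| \right)}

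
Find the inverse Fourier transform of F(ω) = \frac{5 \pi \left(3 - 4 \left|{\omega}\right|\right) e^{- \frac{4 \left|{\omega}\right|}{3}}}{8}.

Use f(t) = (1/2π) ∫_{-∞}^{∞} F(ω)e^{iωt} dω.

f(t) = \frac{5 t^{2}}{\left(t^{2} + \frac{16}{9}\right)^{2}}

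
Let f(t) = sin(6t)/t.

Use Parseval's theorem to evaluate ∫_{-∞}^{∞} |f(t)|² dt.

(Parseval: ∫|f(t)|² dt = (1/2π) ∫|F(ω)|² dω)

∫|f(t)|² dt = 6 \pi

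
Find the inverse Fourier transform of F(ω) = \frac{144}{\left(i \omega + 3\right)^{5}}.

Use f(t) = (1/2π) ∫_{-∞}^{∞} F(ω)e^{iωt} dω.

f(t) = 6 t^{4} e^{- 3 t} u\left(t\right)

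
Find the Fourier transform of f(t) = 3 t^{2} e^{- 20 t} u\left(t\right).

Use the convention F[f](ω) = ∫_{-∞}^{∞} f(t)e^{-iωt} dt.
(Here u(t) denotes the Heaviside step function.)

F(ω) = \frac{6}{\left(i \omega + 20\right)^{3}}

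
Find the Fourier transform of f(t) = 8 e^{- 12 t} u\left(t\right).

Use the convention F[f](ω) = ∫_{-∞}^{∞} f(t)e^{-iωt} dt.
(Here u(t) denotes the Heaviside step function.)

F(ω) = \frac{8}{i \omega + 12}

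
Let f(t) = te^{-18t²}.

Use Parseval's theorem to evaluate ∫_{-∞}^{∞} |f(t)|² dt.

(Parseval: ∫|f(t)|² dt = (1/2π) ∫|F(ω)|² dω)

∫|f(t)|² dt = \frac{\sqrt{\pi}}{432}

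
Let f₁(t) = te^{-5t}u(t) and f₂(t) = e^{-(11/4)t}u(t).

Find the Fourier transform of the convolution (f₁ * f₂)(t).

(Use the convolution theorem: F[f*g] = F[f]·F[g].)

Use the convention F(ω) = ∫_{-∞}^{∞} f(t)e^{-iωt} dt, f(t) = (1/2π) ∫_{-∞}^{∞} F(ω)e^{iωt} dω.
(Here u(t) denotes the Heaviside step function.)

F[f₁*f₂](ω) = \frac{4}{\left(i \omega + 5\right)^{2} \left(4 i \omega + 11\right)}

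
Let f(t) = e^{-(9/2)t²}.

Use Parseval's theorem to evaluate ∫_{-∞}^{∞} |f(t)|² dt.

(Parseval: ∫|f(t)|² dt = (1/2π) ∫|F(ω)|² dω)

∫|f(t)|² dt = \frac{\sqrt{\pi}}{3}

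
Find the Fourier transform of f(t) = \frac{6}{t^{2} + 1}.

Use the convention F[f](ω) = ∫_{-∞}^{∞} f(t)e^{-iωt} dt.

F(ω) = 6 \pi e^{- \left|{\omega}\right|}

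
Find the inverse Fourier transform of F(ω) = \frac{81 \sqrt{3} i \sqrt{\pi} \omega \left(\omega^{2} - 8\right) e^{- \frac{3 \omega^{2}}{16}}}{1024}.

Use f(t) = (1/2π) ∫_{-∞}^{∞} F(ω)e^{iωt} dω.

f(t) = 3 t^{3} e^{- \frac{4 t^{2}}{3}}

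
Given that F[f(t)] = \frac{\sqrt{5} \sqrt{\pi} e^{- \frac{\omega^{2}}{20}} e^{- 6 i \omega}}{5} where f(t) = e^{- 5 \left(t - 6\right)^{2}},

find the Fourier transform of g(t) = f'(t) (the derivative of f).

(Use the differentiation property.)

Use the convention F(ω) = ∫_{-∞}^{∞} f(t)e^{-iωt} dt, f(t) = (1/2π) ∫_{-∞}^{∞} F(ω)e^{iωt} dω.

F[g](ω) = \frac{\sqrt{5} i \sqrt{\pi} \omega e^{- \frac{\omega \left(\omega + 120 i\right)}{20}}}{5}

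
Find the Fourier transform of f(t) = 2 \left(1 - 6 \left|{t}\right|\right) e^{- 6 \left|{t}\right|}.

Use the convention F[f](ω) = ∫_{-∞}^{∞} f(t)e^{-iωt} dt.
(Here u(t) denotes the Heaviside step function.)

F(ω) = \frac{48 \omega^{2}}{\left(\omega^{2} + 36\right)^{2}}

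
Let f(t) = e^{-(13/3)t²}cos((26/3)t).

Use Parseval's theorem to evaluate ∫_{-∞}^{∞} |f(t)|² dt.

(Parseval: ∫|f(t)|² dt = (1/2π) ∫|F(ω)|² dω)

∫|f(t)|² dt = \frac{\sqrt{78} \sqrt{\pi} \left(1 + e^{\frac{26}{3}}\right)}{52 e^{\frac{26}{3}}}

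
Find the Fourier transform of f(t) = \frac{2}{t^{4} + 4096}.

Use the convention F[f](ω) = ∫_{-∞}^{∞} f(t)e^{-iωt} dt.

F(ω) = \frac{\pi e^{- 4 \sqrt{2} \left|{\omega}\right|} \sin{\left(4 \sqrt{2} \left|{\omega}\right| + \frac{\pi}{4} \right)}}{256}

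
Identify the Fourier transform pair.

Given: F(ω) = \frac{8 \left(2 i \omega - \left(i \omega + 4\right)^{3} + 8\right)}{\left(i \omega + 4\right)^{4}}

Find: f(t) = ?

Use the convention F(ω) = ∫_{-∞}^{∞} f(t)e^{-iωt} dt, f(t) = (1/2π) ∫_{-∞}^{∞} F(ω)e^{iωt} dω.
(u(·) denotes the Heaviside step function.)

f(t) = 8 \left(t^{2} - 1\right) e^{- 4 t} u\left(t\right)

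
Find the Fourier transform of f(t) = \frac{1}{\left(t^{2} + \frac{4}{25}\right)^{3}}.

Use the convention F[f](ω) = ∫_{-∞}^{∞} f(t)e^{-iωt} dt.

F(ω) = \frac{125 \pi \left(4 \omega^{2} + 30 \left|{\omega}\right| + 75\right) e^{- \frac{2 \left|{\omega}\right|}{5}}}{256}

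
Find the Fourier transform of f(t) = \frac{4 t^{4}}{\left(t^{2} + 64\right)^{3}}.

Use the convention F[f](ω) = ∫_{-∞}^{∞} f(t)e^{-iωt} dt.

F(ω) = \frac{\pi \left(64 \omega^{2} - 40 \left|{\omega}\right| + 3\right) e^{- 8 \left|{\omega}\right|}}{16}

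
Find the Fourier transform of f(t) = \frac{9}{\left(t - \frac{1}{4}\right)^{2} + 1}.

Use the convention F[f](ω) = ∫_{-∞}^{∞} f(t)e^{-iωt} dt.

F(ω) = 9 \pi e^{- \frac{i \omega}{4} - \left|{\omega}\right|}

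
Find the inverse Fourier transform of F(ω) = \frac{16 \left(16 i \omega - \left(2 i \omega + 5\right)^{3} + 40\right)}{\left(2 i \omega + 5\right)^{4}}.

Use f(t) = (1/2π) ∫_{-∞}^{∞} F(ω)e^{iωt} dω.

f(t) = 8 \left(t^{2} - 1\right) e^{- \frac{5 t}{2}} u\left(t\right)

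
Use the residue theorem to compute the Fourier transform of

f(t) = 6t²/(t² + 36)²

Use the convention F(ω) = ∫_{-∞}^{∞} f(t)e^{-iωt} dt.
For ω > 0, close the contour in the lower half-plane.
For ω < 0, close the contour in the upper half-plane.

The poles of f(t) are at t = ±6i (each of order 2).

Let g(z) = f(z)e^{-iωz}; for large |z| the factor e^{-iωz} decays in the lower half-plane when ω > 0 and in the upper half-plane when ω < 0.

Case ω > 0 (lower half-plane, clockwise contour ⇒ F(ω) = -2πi·ΣRes):
  Res_{z = - 6 i} g(z) = \frac{i \left(1 - 6 \omega\right) e^{- 6 \omega}}{4} (pole of order 2)
  F(ω) = -2πi·ΣRes = \frac{\pi \left(1 - 6 \omega\right) e^{- 6 \omega}}{2}

Case ω < 0 (upper half-plane, counterclockwise contour ⇒ F(ω) = +2πi·ΣRes):
  Res_{z = 6 i} g(z) = \frac{i \left(- 6 \omega - 1\right) e^{6 \omega}}{4} (pole of order 2)
  F(ω) = 2πi·ΣRes = \frac{\pi \left(6 \omega + 1\right) e^{6 \omega}}{2}

Both cases combine into a single formula in |ω|:

F(ω) = \frac{\pi \left(1 - 6 \left|{\omega}\right|\right) e^{- 6 \left|{\omega}\right|}}{2}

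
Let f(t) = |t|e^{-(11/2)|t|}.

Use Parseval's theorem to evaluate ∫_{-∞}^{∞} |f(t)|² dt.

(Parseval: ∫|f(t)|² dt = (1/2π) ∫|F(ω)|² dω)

∫|f(t)|² dt = \frac{4}{1331}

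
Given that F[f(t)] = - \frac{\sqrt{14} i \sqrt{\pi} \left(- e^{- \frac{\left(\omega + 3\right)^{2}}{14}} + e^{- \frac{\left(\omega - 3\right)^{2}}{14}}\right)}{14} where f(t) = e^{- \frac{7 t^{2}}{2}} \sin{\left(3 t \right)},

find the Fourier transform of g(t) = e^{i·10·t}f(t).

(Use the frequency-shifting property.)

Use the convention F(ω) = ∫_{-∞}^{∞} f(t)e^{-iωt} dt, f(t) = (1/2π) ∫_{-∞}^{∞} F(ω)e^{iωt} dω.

F[g](ω) = \frac{\sqrt{14} i \sqrt{\pi} \left(e^{\omega + \frac{169}{14}} - e^{\frac{13 \omega}{7} + \frac{7}{2}}\right) e^{- \frac{\omega^{2}}{14} - \frac{109}{7}}}{14}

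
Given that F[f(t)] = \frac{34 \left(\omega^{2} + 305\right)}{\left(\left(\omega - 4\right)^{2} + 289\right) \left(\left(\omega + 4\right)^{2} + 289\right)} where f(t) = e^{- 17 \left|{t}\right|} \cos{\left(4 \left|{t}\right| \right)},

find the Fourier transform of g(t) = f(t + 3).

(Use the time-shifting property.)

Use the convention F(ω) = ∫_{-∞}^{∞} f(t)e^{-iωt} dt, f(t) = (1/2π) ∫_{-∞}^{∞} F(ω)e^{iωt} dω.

F[g](ω) = \frac{34 \left(\omega^{2} + 305\right) e^{3 i \omega}}{\omega^{4} + 546 \omega^{2} + 93025}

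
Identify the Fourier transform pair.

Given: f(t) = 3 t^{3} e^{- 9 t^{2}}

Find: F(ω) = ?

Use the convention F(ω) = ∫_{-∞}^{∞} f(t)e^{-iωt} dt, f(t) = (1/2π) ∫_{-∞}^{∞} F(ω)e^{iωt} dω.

F(ω) = \frac{i \sqrt{\pi} \omega \left(\omega^{2} - 54\right) e^{- \frac{\omega^{2}}{36}}}{5832}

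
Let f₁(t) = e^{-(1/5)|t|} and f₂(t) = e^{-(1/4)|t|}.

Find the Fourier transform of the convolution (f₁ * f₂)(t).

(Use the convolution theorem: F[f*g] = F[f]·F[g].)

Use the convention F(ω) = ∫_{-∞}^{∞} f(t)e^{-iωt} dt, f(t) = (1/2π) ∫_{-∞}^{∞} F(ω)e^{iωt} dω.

F[f₁*f₂](ω) = \frac{80}{400 \omega^{4} + 41 \omega^{2} + 1}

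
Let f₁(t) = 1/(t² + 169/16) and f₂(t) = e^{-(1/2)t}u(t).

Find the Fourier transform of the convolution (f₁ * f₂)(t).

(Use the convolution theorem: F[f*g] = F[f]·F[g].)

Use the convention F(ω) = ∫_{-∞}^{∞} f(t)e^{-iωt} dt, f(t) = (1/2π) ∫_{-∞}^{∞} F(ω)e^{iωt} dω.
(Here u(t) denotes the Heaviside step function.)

F[f₁*f₂](ω) = \frac{8 \pi e^{- \frac{13 \left|{\omega}\right|}{4}}}{13 \left(2 i \omega + 1\right)}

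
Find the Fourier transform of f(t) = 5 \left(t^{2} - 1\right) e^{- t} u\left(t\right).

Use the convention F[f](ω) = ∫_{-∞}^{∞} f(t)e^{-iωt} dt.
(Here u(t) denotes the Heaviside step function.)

F(ω) = \frac{5 \left(2 i \omega - \left(i \omega + 1\right)^{3} + 2\right)}{\left(i \omega + 1\right)^{4}}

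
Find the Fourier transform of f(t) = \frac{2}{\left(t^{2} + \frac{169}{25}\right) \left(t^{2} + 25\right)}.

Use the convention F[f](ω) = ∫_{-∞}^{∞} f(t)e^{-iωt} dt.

F(ω) = - \frac{5 \pi e^{- 5 \left|{\omega}\right|}}{228} + \frac{125 \pi e^{- \frac{13 \left|{\omega}\right|}{5}}}{2964}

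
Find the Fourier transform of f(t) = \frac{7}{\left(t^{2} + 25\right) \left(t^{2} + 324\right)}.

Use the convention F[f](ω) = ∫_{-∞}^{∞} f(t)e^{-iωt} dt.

F(ω) = \frac{7 \pi \left(18 e^{13 \left|{\omega}\right|} - 5\right) e^{- 18 \left|{\omega}\right|}}{26910}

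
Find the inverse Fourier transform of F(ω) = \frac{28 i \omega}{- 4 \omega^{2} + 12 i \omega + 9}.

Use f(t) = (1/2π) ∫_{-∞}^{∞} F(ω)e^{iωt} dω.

f(t) = 7 \left(1 - \frac{3 t}{2}\right) e^{- \frac{3 t}{2}} u\left(t\right)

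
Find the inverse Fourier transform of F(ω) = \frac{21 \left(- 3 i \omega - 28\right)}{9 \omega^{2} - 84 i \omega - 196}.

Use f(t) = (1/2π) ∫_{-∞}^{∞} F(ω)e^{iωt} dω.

f(t) = 7 \left(\frac{14 t}{3} + 1\right) e^{- \frac{14 t}{3}} u\left(t\right)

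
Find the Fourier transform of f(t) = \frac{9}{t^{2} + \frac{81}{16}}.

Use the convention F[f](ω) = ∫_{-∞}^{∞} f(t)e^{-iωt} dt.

F(ω) = 4 \pi e^{- \frac{9 \left|{\omega}\right|}{4}}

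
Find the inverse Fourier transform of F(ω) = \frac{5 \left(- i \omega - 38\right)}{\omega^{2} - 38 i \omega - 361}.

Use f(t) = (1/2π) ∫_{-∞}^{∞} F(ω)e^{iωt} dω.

f(t) = 5 \left(19 t + 1\right) e^{- 19 t} u\left(t\right)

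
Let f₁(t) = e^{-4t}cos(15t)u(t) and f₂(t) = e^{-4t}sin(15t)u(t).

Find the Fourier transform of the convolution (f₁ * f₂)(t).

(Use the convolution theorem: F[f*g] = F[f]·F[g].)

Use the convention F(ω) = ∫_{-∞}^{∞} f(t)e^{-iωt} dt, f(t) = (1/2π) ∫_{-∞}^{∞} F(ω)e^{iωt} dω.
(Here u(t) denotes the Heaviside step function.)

F[f₁*f₂](ω) = \frac{15 \left(i \omega + 4\right)}{\left(\left(i \omega + 4\right)^{2} + 225\right)^{2}}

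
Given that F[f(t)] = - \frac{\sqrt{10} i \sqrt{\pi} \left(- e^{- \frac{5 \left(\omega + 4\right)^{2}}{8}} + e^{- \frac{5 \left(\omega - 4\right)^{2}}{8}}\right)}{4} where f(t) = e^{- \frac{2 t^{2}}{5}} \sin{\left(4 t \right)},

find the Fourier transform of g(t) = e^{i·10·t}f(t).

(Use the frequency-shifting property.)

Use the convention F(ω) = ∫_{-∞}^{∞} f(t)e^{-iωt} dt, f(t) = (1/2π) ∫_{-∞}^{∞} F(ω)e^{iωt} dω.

F[g](ω) = \frac{\sqrt{10} i \sqrt{\pi} \left(- e^{10 \omega} + e^{100}\right) e^{- \frac{5 \omega^{2}}{8} + \frac{15 \omega}{2} - \frac{245}{2}}}{4}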